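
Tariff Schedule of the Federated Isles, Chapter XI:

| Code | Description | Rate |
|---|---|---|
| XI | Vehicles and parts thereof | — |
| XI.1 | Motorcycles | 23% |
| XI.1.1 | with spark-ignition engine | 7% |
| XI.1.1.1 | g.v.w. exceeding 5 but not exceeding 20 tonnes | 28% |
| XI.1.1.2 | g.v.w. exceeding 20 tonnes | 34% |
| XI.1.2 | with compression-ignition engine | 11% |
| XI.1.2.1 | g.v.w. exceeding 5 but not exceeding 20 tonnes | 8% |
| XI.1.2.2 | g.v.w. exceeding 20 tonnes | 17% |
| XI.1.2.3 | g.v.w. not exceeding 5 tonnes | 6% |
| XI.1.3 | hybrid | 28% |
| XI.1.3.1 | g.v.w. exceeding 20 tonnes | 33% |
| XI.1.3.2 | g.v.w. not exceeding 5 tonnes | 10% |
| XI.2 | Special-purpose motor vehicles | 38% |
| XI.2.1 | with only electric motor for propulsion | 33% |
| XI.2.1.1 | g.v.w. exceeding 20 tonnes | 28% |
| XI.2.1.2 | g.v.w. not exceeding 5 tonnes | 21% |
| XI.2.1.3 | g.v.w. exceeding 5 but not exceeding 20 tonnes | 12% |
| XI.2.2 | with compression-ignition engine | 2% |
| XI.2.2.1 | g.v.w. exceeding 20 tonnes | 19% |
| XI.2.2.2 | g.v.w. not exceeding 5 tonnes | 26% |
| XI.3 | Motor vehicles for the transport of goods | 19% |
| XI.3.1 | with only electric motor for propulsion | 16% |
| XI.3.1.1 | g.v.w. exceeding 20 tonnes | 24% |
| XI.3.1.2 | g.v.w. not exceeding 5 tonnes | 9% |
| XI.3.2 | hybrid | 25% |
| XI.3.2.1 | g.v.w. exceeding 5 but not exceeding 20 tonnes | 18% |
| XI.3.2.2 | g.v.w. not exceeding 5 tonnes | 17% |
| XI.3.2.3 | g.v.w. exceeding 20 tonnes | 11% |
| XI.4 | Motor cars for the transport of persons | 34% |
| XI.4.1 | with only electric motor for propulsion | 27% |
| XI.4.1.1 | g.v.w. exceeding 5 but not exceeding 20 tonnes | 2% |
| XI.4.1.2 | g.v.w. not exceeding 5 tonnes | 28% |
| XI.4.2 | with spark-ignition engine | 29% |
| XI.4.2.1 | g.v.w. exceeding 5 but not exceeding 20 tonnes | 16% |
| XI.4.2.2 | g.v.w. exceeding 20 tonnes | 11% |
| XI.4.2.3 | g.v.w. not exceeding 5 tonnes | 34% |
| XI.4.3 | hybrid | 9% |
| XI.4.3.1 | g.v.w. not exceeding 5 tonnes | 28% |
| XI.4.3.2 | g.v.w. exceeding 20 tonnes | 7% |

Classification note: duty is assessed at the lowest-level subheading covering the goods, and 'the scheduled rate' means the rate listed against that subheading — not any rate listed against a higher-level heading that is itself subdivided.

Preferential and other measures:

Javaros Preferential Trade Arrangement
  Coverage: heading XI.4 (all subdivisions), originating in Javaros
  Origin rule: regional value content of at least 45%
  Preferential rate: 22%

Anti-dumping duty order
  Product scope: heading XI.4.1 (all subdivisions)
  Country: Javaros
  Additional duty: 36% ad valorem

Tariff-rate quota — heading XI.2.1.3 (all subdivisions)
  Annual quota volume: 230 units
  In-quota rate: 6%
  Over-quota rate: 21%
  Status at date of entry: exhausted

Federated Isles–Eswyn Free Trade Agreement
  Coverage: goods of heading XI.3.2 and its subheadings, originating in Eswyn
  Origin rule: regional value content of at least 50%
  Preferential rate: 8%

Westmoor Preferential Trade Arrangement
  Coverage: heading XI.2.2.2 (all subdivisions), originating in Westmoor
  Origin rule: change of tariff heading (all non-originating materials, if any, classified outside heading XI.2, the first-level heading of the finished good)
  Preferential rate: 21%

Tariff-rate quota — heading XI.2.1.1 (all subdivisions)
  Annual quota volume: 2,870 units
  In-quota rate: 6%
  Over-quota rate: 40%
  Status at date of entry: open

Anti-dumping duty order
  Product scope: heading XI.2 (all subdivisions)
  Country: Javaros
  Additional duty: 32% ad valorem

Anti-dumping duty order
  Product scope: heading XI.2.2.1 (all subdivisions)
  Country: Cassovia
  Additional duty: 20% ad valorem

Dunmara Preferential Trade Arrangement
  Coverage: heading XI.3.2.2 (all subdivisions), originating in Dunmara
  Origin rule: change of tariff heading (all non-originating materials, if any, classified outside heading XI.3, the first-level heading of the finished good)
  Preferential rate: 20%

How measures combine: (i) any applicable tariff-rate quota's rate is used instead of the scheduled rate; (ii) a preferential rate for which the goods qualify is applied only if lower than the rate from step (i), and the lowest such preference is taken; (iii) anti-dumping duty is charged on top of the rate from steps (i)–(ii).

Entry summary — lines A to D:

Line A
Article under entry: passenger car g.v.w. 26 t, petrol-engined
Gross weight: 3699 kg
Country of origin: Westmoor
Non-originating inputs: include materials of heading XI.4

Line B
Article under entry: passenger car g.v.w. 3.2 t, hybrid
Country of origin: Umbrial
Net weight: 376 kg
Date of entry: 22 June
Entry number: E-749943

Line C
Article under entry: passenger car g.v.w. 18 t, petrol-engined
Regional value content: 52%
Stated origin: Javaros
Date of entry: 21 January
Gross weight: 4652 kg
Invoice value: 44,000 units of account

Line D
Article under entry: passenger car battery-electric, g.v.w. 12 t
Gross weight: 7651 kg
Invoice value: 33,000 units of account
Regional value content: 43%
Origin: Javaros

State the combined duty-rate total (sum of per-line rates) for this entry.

Line A: passenger car → XI.4; petrol-engined → XI.4.2; g.v.w. 26 t → XI.4.2.2. Scheduled 11%. Westmoor agreement on XI.2.2.2: XI.4.2.2 not covered. → 11%.
Line B: passenger car → XI.4; hybrid → XI.4.3; g.v.w. 3.2 t → XI.4.3.1. Scheduled 28%. No special measure applies. → 28%.
Line C: passenger car → XI.4; petrol-engined → XI.4.2; g.v.w. 18 t → XI.4.2.1. Scheduled 16%. Javaros agreement on XI.4: RVC ≥ 45% → 22% available; preference 22% not lower than 16% → no reduction. → 16%.
Line D: passenger car → XI.4; battery-electric → XI.4.1; g.v.w. 12 t → XI.4.1.1. Scheduled 2%. Javaros agreement on XI.4: RVC < 45%; anti-dumping (Javaros, XI.4.1): +36%; total 2% + 36% = 38%. → 38%.
Sum: 11% + 28% + 16% + 38% = 93%.

93%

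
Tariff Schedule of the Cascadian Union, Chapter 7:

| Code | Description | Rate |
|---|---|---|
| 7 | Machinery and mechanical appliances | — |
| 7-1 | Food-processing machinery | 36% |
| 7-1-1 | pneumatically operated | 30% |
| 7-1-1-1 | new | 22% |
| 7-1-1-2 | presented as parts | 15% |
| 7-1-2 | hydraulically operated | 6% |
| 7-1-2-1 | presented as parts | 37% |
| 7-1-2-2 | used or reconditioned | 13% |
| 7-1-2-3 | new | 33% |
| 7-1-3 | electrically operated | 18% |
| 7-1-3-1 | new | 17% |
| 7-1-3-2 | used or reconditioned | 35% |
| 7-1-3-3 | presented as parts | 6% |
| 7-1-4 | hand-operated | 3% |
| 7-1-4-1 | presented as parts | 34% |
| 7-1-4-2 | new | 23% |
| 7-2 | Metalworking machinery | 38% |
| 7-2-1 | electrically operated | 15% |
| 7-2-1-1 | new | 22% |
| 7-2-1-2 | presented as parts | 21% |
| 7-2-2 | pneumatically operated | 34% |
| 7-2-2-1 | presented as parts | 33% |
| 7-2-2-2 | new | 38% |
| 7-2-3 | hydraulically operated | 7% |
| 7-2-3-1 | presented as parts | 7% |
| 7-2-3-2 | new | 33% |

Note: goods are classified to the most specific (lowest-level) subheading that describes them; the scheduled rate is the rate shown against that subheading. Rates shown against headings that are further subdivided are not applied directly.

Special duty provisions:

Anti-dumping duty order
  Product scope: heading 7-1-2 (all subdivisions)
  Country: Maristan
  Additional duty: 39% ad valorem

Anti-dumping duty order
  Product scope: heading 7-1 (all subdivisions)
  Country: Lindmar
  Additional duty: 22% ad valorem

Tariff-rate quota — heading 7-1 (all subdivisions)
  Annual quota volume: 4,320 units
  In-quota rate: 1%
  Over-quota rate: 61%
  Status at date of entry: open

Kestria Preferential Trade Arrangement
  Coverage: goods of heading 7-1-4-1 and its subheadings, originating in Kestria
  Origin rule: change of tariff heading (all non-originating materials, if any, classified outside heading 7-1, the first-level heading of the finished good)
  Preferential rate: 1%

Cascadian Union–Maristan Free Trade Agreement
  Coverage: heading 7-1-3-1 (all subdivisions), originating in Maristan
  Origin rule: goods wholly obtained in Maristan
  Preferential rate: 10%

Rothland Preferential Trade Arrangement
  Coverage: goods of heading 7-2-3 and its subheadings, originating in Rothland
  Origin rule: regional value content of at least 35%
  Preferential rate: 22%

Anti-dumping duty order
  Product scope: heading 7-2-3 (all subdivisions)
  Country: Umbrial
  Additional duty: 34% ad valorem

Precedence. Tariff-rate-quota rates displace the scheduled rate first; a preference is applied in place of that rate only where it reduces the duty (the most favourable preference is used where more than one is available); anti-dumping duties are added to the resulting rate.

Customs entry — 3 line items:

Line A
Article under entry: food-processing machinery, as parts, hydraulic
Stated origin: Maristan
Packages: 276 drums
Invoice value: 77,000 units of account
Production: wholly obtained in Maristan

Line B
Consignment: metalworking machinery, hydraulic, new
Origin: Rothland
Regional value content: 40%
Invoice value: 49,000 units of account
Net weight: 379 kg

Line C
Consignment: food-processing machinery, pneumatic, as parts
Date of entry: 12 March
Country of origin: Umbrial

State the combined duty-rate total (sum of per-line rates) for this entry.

Line A: food-processing → 7-1; hydraulic → 7-1-2; as parts → 7-1-2-1. Scheduled 37%. quota on 7-1 open → in-quota 1%; Maristan agreement on 7-1-3-1: 7-1-2-1 not covered; anti-dumping (Maristan, 7-1-2): +39%; total 1% + 39% = 40%. → 40%.
Line B: metalworking → 7-2; hydraulic → 7-2-3; new → 7-2-3-2. Scheduled 33%. Rothland agreement on 7-2-3: RVC ≥ 35% → 22% available; preferential 22%. → 22%.
Line C: food-processing → 7-1; pneumatic → 7-1-1; as parts → 7-1-1-2. Scheduled 15%. quota on 7-1 open → in-quota 1%. → 1%.
Sum: 40% + 22% + 1% = 63%.

63%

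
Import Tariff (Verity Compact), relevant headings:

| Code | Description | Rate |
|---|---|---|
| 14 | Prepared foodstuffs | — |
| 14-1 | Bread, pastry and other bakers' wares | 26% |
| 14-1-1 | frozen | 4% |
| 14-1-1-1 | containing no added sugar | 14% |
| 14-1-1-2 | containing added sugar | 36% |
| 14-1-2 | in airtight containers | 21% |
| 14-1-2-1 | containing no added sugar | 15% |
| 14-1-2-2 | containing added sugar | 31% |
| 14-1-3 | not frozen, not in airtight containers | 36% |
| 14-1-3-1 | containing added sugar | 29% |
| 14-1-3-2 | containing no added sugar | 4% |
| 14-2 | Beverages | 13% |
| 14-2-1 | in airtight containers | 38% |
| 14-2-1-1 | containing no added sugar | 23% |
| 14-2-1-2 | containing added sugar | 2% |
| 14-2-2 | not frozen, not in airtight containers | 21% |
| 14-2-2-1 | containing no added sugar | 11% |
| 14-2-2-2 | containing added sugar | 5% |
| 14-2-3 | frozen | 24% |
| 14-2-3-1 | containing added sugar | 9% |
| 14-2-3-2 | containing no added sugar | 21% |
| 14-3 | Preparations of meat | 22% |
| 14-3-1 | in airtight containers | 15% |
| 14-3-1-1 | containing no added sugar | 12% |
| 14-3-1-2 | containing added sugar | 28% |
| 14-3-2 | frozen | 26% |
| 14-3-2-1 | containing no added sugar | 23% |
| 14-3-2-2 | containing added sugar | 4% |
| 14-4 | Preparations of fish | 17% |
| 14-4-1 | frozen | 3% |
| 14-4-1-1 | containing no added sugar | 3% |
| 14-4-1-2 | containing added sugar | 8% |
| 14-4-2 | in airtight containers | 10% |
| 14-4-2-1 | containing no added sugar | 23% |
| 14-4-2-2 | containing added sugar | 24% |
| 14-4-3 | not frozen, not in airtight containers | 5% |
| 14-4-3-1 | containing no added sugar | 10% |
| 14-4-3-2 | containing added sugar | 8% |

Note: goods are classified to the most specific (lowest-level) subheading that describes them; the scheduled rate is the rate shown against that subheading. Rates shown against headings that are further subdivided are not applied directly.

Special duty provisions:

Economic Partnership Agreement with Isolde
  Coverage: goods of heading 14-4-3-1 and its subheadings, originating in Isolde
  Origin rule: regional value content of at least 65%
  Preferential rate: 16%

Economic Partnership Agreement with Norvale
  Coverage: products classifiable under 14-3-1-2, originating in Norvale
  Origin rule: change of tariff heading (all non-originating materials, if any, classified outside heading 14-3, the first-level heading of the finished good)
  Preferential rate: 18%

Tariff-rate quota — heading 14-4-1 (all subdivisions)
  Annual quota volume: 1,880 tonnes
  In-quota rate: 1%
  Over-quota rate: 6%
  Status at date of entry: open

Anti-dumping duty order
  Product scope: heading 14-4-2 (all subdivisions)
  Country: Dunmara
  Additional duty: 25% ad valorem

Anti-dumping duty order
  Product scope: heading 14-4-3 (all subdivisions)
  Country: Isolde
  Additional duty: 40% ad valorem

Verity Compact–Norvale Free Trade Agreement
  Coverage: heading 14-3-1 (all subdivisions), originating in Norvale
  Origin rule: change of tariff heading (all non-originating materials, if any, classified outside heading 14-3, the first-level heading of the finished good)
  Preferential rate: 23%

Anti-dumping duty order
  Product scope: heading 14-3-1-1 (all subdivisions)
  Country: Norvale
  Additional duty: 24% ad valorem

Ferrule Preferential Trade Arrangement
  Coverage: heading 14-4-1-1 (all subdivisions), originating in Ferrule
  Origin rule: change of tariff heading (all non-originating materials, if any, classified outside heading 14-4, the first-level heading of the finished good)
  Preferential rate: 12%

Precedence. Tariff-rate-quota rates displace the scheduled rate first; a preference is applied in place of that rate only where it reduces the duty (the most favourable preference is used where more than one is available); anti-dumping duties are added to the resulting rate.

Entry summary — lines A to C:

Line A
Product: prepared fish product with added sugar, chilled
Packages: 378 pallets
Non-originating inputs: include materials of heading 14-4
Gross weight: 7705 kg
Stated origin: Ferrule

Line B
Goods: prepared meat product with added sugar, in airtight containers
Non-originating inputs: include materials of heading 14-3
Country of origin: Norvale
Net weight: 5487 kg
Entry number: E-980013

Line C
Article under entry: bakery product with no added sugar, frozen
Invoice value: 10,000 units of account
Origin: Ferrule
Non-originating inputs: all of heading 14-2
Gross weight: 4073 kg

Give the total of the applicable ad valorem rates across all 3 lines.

50%

Line A: prepared fish product → 14-4; chilled → 14-4-3; with added sugar → 14-4-3-2. Scheduled 8%. Ferrule agreement on 14-4-1-1: 14-4-3-2 not covered. → 8%.
Line B: prepared meat product → 14-3; in airtight containers → 14-3-1; with added sugar → 14-3-1-2. Scheduled 28%. Norvale agreement on 14-3-1-2: CTH not met; Norvale agreement on 14-3-1: CTH not met. → 28%.
Line C: bakery product → 14-1; frozen → 14-1-1; with no added sugar → 14-1-1-1. Scheduled 14%. Ferrule agreement on 14-4-1-1: 14-1-1-1 not covered. → 14%.
Sum: 8% + 28% + 14% = 50%.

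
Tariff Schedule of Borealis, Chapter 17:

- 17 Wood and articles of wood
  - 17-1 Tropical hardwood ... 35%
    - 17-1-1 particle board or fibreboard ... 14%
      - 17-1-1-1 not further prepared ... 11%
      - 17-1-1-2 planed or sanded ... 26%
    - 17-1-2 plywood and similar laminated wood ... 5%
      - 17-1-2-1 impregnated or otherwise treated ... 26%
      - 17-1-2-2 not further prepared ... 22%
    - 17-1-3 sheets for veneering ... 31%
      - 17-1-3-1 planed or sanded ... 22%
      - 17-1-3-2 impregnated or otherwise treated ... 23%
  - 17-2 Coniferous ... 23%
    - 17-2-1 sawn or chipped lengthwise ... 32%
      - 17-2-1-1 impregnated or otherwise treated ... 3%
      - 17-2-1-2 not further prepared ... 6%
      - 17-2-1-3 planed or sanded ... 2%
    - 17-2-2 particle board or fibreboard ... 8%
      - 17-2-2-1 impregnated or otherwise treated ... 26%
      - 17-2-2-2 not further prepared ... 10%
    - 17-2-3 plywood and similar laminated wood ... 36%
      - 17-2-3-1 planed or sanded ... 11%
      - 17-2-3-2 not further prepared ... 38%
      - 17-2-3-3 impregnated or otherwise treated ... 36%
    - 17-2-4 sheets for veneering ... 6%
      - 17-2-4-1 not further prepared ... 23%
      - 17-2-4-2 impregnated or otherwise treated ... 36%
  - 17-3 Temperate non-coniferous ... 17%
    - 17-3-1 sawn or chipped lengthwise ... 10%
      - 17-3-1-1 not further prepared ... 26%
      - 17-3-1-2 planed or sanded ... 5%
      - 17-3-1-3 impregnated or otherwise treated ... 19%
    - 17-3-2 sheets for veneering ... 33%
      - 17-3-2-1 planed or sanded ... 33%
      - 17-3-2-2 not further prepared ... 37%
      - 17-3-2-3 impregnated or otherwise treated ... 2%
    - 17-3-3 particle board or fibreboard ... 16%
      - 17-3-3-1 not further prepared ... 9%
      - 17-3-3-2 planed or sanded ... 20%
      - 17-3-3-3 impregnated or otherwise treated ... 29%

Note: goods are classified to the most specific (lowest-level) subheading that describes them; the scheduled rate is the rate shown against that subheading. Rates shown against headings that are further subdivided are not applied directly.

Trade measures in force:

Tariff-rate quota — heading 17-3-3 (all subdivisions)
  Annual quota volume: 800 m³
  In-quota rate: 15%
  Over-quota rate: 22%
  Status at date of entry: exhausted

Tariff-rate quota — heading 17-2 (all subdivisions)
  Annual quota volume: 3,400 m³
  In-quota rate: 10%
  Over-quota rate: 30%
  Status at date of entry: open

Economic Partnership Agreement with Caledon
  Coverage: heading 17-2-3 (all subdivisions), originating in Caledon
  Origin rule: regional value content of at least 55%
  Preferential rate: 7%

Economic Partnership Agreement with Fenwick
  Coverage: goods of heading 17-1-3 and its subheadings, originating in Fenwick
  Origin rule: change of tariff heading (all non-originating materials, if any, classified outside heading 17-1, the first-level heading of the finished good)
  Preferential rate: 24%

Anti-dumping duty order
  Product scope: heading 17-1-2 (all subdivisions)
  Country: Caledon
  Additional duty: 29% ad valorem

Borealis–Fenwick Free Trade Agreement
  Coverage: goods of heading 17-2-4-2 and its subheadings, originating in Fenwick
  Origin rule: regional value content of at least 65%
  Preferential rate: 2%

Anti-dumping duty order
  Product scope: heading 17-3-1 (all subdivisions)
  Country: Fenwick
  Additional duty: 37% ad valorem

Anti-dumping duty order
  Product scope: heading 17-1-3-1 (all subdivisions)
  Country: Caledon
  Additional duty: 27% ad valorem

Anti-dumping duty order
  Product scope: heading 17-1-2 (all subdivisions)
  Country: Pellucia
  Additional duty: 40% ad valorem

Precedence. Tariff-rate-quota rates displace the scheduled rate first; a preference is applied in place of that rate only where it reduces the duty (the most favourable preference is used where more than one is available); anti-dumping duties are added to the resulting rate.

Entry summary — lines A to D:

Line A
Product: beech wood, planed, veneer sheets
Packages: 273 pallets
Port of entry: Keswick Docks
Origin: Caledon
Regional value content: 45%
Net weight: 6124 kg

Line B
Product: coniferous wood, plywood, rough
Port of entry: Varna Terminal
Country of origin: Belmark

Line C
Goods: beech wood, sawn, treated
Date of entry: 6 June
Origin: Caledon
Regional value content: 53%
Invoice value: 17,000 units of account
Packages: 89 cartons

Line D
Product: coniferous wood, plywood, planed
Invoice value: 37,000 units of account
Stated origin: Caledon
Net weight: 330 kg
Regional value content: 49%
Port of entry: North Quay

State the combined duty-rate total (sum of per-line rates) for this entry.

72%

Line A: beech → 17-3; veneer sheets → 17-3-2; planed → 17-3-2-1. Scheduled 33%. Caledon agreement on 17-2-3: 17-3-2-1 not covered. → 33%.
Line B: coniferous → 17-2; plywood → 17-2-3; rough → 17-2-3-2. Scheduled 38%. quota on 17-2 open → in-quota 10%. → 10%.
Line C: beech → 17-3; sawn → 17-3-1; treated → 17-3-1-3. Scheduled 19%. Caledon agreement on 17-2-3: 17-3-1-3 not covered. → 19%.
Line D: coniferous → 17-2; plywood → 17-2-3; planed → 17-2-3-1. Scheduled 11%. quota on 17-2 open → in-quota 10%; Caledon agreement on 17-2-3: RVC < 55%. → 10%.
Sum: 33% + 10% + 19% + 10% = 72%.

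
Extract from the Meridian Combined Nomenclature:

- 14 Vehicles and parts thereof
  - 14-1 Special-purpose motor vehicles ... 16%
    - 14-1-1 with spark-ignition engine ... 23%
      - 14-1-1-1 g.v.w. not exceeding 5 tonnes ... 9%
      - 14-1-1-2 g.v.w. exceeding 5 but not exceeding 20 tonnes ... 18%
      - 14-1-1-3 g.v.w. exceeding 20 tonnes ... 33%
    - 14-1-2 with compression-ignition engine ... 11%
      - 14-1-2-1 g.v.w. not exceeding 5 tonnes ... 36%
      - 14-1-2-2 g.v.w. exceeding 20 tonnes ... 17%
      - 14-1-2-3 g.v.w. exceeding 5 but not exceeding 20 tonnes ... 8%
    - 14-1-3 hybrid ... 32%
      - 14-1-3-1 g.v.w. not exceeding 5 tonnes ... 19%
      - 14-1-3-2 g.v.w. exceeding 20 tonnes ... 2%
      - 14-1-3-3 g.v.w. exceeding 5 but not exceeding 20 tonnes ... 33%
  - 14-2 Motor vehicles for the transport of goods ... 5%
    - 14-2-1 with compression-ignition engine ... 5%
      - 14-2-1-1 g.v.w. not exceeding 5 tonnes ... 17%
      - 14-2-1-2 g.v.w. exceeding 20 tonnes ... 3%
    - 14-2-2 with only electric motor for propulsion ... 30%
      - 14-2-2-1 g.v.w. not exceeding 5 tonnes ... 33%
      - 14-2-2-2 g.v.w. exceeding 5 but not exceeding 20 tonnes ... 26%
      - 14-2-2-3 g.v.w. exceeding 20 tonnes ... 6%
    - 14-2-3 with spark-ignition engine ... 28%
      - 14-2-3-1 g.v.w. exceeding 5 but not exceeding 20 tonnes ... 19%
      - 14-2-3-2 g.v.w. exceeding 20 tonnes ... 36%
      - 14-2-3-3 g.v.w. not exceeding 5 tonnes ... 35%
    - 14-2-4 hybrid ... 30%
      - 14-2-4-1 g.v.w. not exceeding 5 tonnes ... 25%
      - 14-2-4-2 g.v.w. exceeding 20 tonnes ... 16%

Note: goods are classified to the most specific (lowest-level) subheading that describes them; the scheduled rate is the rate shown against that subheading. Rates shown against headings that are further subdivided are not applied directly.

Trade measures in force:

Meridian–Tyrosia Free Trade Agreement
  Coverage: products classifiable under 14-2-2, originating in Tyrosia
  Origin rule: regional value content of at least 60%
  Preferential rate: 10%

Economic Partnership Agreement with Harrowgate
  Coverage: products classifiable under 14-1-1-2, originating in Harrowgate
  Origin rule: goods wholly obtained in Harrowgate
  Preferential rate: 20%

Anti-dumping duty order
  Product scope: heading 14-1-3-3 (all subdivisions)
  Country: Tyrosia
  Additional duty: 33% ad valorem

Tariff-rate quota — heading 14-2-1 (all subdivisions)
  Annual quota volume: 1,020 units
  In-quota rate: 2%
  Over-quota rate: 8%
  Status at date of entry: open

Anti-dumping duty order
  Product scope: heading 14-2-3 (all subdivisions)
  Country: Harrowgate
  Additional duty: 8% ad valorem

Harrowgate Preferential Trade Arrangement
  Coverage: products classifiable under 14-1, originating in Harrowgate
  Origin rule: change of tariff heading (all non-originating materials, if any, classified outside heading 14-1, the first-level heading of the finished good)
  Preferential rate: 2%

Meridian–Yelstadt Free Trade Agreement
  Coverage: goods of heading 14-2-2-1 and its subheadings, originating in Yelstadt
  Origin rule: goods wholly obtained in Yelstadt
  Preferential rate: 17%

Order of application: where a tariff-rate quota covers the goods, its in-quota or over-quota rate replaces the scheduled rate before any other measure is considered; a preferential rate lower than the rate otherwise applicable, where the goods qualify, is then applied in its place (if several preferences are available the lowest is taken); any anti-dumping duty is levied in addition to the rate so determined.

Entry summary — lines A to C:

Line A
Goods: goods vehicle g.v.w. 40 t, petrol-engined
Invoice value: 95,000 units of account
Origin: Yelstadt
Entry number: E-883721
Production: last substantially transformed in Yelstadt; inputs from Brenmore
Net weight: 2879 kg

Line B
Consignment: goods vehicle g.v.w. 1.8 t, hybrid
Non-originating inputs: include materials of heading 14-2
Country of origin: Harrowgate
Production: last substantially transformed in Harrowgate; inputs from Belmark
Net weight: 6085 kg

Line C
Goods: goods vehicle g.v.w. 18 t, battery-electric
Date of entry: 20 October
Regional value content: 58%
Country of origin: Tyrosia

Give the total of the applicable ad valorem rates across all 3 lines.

87%

Line A: goods vehicle → 14-2; petrol-engined → 14-2-3; g.v.w. 40 t → 14-2-3-2. Scheduled 36%. Yelstadt agreement on 14-2-2-1: 14-2-3-2 not covered. → 36%.
Line B: goods vehicle → 14-2; hybrid → 14-2-4; g.v.w. 1.8 t → 14-2-4-1. Scheduled 25%. Harrowgate agreement on 14-1-1-2: 14-2-4-1 not covered; Harrowgate agreement on 14-1: 14-2-4-1 not covered. → 25%.
Line C: goods vehicle → 14-2; battery-electric → 14-2-2; g.v.w. 18 t → 14-2-2-2. Scheduled 26%. Tyrosia agreement on 14-2-2: RVC < 60%. → 26%.
Sum: 36% + 25% + 26% = 87%.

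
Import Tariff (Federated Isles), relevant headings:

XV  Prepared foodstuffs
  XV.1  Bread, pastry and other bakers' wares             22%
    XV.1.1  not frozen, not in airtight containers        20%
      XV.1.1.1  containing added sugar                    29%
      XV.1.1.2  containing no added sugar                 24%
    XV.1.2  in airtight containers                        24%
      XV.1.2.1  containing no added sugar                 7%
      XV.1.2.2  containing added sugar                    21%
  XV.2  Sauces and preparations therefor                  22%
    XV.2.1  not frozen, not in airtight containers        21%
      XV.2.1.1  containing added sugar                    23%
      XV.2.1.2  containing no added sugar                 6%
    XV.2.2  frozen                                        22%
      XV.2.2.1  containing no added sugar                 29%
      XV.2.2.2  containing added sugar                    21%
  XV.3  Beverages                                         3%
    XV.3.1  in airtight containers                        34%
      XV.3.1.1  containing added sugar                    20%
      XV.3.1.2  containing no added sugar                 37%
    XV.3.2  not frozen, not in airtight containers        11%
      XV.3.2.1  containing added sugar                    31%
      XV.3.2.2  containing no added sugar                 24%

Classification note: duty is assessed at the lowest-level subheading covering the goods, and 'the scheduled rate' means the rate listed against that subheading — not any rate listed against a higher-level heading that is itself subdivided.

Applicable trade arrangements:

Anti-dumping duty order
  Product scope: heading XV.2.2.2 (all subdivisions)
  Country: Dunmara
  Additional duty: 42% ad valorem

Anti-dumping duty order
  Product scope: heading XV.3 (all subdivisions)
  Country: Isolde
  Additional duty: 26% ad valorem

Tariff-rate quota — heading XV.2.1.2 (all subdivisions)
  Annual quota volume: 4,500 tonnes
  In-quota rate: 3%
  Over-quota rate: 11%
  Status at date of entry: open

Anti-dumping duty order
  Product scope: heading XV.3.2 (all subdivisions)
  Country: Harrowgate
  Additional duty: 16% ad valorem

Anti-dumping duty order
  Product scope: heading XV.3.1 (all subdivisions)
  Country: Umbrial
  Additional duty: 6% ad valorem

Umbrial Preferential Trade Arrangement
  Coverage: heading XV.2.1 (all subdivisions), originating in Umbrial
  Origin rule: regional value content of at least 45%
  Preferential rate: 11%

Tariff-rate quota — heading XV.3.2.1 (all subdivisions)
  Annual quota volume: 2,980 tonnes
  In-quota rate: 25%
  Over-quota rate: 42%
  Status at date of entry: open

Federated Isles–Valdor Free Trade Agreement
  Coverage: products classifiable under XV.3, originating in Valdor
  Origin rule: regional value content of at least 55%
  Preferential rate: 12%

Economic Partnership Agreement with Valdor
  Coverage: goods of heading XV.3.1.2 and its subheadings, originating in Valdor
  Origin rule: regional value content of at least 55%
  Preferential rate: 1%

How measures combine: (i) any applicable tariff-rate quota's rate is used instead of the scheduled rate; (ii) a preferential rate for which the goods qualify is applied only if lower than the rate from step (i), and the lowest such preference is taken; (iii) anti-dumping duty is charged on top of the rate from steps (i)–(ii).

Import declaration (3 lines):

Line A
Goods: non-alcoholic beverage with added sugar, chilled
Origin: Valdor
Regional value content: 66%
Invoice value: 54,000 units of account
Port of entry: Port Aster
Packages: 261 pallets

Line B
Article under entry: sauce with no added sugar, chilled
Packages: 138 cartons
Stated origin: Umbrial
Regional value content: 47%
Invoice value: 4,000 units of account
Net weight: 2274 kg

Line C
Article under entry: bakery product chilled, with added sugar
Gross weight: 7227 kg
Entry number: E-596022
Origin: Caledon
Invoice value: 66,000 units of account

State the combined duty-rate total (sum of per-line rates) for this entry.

Line A: non-alcoholic beverage → XV.3; chilled → XV.3.2; with added sugar → XV.3.2.1. Scheduled 31%. quota on XV.3.2.1 open → in-quota 25%; Valdor agreement on XV.3: RVC ≥ 55% → 12% available; Valdor agreement on XV.3.1.2: XV.3.2.1 not covered; preferential 12%. → 12%.
Line B: sauce → XV.2; chilled → XV.2.1; with no added sugar → XV.2.1.2. Scheduled 6%. quota on XV.2.1.2 open → in-quota 3%; Umbrial agreement on XV.2.1: RVC ≥ 45% → 11% available; preference 11% not lower than 3% → no reduction. → 3%.
Line C: bakery product → XV.1; chilled → XV.1.1; with added sugar → XV.1.1.1. Scheduled 29%. No special measure applies. → 29%.
Sum: 12% + 3% + 29% = 44%.

44%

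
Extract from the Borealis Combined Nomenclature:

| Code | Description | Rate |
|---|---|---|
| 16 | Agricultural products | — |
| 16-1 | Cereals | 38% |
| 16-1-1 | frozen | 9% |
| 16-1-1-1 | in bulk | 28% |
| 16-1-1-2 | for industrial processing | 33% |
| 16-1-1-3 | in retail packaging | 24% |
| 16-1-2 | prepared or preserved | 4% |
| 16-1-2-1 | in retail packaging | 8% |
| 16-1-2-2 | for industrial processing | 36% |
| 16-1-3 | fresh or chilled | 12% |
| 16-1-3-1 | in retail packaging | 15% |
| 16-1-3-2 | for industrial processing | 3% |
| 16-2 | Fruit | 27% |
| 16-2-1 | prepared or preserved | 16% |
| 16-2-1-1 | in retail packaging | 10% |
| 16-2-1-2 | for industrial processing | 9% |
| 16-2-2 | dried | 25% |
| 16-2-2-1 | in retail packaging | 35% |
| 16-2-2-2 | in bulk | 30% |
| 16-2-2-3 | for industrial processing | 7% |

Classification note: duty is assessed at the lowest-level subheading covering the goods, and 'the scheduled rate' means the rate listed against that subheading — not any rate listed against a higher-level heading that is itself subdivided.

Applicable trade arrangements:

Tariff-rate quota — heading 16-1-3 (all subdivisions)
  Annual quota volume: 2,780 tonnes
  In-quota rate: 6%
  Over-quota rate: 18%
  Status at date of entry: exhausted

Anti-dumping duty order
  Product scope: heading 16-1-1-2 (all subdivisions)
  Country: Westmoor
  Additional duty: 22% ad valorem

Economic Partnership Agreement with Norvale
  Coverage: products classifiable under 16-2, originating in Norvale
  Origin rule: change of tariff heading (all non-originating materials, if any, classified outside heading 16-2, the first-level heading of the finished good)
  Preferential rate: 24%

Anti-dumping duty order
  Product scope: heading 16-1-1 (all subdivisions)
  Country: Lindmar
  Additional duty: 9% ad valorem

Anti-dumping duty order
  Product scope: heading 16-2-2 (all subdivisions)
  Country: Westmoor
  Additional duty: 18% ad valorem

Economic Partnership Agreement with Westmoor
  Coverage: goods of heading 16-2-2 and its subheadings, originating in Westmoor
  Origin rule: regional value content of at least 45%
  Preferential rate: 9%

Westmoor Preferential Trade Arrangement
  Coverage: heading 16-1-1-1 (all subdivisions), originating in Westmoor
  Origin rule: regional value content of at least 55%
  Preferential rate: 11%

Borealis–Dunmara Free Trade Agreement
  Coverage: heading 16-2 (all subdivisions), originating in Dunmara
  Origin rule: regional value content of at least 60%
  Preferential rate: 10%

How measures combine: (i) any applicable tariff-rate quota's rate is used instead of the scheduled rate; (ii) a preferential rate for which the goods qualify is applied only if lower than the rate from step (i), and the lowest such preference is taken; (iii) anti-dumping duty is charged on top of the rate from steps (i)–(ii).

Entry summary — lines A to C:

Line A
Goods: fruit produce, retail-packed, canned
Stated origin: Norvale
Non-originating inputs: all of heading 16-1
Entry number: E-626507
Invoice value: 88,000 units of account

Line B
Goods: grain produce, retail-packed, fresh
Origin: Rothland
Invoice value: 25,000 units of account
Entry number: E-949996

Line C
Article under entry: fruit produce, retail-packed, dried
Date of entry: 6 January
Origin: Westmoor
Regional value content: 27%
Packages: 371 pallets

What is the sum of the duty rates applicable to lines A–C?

81%

Line A: fruit → 16-2; canned → 16-2-1; retail-packed → 16-2-1-1. Scheduled 10%. Norvale agreement on 16-2: CTH met → 24% available; preference 24% not lower than 10% → no reduction. → 10%.
Line B: grain → 16-1; fresh → 16-1-3; retail-packed → 16-1-3-1. Scheduled 15%. quota on 16-1-3 exhausted → over-quota 18%. → 18%.
Line C: fruit → 16-2; dried → 16-2-2; retail-packed → 16-2-2-1. Scheduled 35%. Westmoor agreement on 16-2-2: RVC < 45%; Westmoor agreement on 16-1-1-1: 16-2-2-1 not covered; anti-dumping (Westmoor, 16-2-2): +18%; total 35% + 18% = 53%. → 53%.
Sum: 10% + 18% + 53% = 81%.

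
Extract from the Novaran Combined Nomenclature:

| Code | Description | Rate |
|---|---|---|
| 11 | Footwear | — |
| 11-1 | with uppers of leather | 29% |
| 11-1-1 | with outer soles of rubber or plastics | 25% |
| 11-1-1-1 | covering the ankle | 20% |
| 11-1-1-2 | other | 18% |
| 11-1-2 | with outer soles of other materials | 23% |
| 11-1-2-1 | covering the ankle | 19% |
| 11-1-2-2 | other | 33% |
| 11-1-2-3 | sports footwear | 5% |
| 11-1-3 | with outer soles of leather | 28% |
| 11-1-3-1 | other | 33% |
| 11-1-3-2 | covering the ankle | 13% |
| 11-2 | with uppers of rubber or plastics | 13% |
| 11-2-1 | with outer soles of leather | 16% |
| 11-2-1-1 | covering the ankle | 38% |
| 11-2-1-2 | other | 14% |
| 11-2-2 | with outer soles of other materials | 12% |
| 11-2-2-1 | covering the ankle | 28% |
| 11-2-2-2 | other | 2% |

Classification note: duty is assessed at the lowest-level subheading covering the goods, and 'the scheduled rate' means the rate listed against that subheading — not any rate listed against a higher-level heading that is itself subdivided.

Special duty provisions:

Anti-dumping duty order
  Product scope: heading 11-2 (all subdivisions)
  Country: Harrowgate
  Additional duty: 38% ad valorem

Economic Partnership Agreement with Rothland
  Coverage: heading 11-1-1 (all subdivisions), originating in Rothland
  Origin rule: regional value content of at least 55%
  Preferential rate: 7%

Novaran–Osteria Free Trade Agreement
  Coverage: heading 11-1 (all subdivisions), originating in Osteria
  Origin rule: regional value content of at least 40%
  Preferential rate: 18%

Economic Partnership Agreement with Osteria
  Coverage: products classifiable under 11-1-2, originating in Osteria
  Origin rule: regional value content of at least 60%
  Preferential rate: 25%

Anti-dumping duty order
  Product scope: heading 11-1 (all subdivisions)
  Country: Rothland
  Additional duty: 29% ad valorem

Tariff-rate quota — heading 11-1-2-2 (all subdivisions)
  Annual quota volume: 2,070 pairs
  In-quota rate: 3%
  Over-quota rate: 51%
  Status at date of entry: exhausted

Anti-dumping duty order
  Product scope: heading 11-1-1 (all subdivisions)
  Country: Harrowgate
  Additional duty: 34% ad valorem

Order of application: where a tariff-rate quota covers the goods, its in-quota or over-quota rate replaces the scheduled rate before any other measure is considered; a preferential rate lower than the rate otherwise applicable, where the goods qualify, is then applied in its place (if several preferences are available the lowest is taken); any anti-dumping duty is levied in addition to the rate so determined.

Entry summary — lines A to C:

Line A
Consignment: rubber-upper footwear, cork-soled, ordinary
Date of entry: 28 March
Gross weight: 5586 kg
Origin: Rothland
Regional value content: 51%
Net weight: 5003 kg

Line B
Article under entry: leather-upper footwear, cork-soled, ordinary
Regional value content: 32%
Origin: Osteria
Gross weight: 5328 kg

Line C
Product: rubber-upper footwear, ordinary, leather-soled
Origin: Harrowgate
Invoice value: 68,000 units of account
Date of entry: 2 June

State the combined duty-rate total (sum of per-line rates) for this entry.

Line A: rubber-upper → 11-2; cork-soled → 11-2-2; ordinary → 11-2-2-2. Scheduled 2%. Rothland agreement on 11-1-1: 11-2-2-2 not covered. → 2%.
Line B: leather-upper → 11-1; cork-soled → 11-1-2; ordinary → 11-1-2-2. Scheduled 33%. quota on 11-1-2-2 exhausted → over-quota 51%; Osteria agreement on 11-1: RVC < 40%; Osteria agreement on 11-1-2: RVC < 60%. → 51%.
Line C: rubber-upper → 11-2; leather-soled → 11-2-1; ordinary → 11-2-1-2. Scheduled 14%. anti-dumping (Harrowgate, 11-2): +38%; total 14% + 38% = 52%. → 52%.
Sum: 2% + 51% + 52% = 105%.

105%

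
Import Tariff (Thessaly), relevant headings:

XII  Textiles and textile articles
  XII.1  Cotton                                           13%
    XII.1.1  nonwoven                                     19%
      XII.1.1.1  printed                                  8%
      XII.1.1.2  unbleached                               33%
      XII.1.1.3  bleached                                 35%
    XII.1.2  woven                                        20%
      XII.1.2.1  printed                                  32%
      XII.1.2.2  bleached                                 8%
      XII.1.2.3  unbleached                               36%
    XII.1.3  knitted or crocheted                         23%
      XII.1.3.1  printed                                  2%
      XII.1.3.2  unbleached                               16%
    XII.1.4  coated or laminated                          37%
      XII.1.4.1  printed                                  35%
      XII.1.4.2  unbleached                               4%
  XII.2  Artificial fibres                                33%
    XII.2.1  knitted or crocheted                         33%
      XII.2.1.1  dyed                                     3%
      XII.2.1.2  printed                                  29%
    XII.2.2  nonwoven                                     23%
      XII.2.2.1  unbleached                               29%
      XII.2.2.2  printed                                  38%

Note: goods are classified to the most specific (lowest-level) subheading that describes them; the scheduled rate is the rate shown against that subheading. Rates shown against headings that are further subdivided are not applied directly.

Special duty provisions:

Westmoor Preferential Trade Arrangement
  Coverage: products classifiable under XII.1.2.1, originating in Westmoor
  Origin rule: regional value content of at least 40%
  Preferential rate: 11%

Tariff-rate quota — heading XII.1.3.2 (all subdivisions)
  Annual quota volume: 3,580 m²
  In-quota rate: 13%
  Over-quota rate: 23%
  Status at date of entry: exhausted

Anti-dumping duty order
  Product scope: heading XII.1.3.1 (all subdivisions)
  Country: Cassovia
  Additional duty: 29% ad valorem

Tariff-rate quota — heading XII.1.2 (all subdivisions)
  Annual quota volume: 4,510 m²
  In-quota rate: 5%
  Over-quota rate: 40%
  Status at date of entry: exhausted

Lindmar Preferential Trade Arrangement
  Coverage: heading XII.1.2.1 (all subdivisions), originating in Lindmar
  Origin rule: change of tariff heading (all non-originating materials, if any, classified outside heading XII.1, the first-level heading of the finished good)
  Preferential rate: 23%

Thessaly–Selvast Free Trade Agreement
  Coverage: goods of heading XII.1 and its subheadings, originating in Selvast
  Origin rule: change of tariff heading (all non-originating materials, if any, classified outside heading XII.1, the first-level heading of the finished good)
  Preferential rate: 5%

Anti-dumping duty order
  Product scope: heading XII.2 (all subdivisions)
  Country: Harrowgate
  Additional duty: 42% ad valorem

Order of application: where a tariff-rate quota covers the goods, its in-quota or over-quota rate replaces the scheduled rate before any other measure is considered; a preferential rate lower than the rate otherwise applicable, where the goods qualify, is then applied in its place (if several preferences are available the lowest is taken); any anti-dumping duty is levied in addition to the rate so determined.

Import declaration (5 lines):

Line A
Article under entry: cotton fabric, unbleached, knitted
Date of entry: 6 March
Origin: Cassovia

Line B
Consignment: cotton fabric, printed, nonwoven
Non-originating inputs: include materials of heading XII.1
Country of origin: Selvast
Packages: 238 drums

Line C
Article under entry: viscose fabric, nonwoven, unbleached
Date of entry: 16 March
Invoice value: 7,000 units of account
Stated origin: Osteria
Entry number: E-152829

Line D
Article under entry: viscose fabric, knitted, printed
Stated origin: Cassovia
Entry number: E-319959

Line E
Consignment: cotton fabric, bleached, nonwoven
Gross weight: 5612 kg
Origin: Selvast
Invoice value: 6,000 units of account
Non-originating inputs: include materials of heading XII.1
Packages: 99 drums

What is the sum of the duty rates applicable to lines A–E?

124%

Line A: cotton → XII.1; knitted → XII.1.3; unbleached → XII.1.3.2. Scheduled 16%. quota on XII.1.3.2 exhausted → over-quota 23%. → 23%.
Line B: cotton → XII.1; nonwoven → XII.1.1; printed → XII.1.1.1. Scheduled 8%. Selvast agreement on XII.1: CTH not met. → 8%.
Line C: viscose → XII.2; nonwoven → XII.2.2; unbleached → XII.2.2.1. Scheduled 29%. No special measure applies. → 29%.
Line D: viscose → XII.2; knitted → XII.2.1; printed → XII.2.1.2. Scheduled 29%. No special measure applies. → 29%.
Line E: cotton → XII.1; nonwoven → XII.1.1; bleached → XII.1.1.3. Scheduled 35%. Selvast agreement on XII.1: CTH not met. → 35%.
Sum: 23% + 8% + 29% + 29% + 35% = 124%.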